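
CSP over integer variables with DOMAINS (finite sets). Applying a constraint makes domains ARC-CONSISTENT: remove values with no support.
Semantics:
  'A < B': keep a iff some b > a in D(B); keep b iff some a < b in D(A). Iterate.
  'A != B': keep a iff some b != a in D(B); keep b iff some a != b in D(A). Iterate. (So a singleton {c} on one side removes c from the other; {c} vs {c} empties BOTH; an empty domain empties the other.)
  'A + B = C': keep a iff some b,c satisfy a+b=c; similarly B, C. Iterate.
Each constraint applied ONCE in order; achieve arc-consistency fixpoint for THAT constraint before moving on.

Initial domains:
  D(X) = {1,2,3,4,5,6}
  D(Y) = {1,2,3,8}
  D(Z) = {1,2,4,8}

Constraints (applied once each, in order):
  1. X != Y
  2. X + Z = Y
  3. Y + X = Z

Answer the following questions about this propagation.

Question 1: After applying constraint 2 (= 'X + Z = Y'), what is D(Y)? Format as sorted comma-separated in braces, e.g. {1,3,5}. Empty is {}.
Constraint 1 (X != Y) on D(X)={1,2,3,4,5,6} D(Y)={1,2,3,8}: no change
Constraint 2 (X + Z = Y) on D(X)={1,2,3,4,5,6} D(Z)={1,2,4,8} D(Y)={1,2,3,8}: X {1,2,3,4,5,6}->{1,2,4,6}; Z {1,2,4,8}->{1,2,4}; Y {1,2,3,8}->{2,3,8}
So after constraint 2: D(Y) = {2,3,8}

Answer: {2,3,8}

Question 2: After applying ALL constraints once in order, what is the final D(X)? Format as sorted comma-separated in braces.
Constraint 1 (X != Y) on D(X)={1,2,3,4,5,6} D(Y)={1,2,3,8}: no change
Constraint 2 (X + Z = Y) on D(X)={1,2,3,4,5,6} D(Z)={1,2,4,8} D(Y)={1,2,3,8}: X {1,2,3,4,5,6}->{1,2,4,6}; Z {1,2,4,8}->{1,2,4}; Y {1,2,3,8}->{2,3,8}
Constraint 3 (Y + X = Z) on D(Y)={2,3,8} D(X)={1,2,4,6} D(Z)={1,2,4}: Y {2,3,8}->{2,3}; X {1,2,4,6}->{1,2}; Z {1,2,4}->{4}
So after all 3 constraints: D(X) = {1,2}

Answer: {1,2}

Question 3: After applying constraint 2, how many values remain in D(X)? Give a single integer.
Answer: 4

Derivation:
Constraint 1 (X != Y) on D(X)={1,2,3,4,5,6} D(Y)={1,2,3,8}: no change
Constraint 2 (X + Z = Y) on D(X)={1,2,3,4,5,6} D(Z)={1,2,4,8} D(Y)={1,2,3,8}: X {1,2,3,4,5,6}->{1,2,4,6}; Z {1,2,4,8}->{1,2,4}; Y {1,2,3,8}->{2,3,8}
So after constraint 2: D(X)={1,2,4,6}, size = 4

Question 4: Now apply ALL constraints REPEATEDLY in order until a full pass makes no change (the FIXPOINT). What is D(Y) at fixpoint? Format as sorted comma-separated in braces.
Answer: {}

Derivation:
pass 0 (initial): D(Y)={1,2,3,8}
pass 1: X {1,2,3,4,5,6}->{1,2}; Y {1,2,3,8}->{2,3}; Z {1,2,4,8}->{4}
pass 2: X {1,2}->{}; Y {2,3}->{}; Z {4}->{}
pass 3: no change
Fixpoint after 3 passes: D(Y) = {}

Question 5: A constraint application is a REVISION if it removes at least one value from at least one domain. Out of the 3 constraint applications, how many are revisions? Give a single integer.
Answer: 2

Derivation:
Constraint 1 (X != Y) on D(X)={1,2,3,4,5,6} D(Y)={1,2,3,8}: no change => not a revision
Constraint 2 (X + Z = Y) on D(X)={1,2,3,4,5,6} D(Z)={1,2,4,8} D(Y)={1,2,3,8}: X {1,2,3,4,5,6}->{1,2,4,6}; Z {1,2,4,8}->{1,2,4}; Y {1,2,3,8}->{2,3,8} => REVISION
Constraint 3 (Y + X = Z) on D(Y)={2,3,8} D(X)={1,2,4,6} D(Z)={1,2,4}: Y {2,3,8}->{2,3}; X {1,2,4,6}->{1,2}; Z {1,2,4}->{4} => REVISION
Total revisions = 2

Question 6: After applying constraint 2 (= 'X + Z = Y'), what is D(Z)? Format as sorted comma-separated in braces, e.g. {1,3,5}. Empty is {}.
Answer: {1,2,4}

Derivation:
Constraint 1 (X != Y) on D(X)={1,2,3,4,5,6} D(Y)={1,2,3,8}: no change
Constraint 2 (X + Z = Y) on D(X)={1,2,3,4,5,6} D(Z)={1,2,4,8} D(Y)={1,2,3,8}: X {1,2,3,4,5,6}->{1,2,4,6}; Z {1,2,4,8}->{1,2,4}; Y {1,2,3,8}->{2,3,8}
So after constraint 2: D(Z) = {1,2,4}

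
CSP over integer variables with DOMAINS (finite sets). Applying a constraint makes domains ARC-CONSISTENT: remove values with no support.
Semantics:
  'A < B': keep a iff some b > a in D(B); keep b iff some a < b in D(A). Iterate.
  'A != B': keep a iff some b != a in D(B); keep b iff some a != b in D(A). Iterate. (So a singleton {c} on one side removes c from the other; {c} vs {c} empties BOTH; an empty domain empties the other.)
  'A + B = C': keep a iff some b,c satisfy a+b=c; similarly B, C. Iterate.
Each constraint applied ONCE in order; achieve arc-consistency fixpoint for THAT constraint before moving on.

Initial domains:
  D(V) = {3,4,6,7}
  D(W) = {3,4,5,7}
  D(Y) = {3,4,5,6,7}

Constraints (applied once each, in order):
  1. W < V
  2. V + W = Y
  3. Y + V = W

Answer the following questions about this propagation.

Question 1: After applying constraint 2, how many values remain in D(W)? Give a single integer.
Answer: 1

Derivation:
Constraint 1 (W < V) on D(W)={3,4,5,7} D(V)={3,4,6,7}: W {3,4,5,7}->{3,4,5}; V {3,4,6,7}->{4,6,7}
Constraint 2 (V + W = Y) on D(V)={4,6,7} D(W)={3,4,5} D(Y)={3,4,5,6,7}: V {4,6,7}->{4}; W {3,4,5}->{3}; Y {3,4,5,6,7}->{7}
So after constraint 2: D(W)={3}, size = 1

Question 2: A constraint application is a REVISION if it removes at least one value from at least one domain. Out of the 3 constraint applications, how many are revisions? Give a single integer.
Constraint 1 (W < V) on D(W)={3,4,5,7} D(V)={3,4,6,7}: W {3,4,5,7}->{3,4,5}; V {3,4,6,7}->{4,6,7} => REVISION
Constraint 2 (V + W = Y) on D(V)={4,6,7} D(W)={3,4,5} D(Y)={3,4,5,6,7}: V {4,6,7}->{4}; W {3,4,5}->{3}; Y {3,4,5,6,7}->{7} => REVISION
Constraint 3 (Y + V = W) on D(Y)={7} D(V)={4} D(W)={3}: Y {7}->{}; V {4}->{}; W {3}->{} => REVISION
Total revisions = 3

Answer: 3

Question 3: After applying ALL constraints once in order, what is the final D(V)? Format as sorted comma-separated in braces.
Constraint 1 (W < V) on D(W)={3,4,5,7} D(V)={3,4,6,7}: W {3,4,5,7}->{3,4,5}; V {3,4,6,7}->{4,6,7}
Constraint 2 (V + W = Y) on D(V)={4,6,7} D(W)={3,4,5} D(Y)={3,4,5,6,7}: V {4,6,7}->{4}; W {3,4,5}->{3}; Y {3,4,5,6,7}->{7}
Constraint 3 (Y + V = W) on D(Y)={7} D(V)={4} D(W)={3}: Y {7}->{}; V {4}->{}; W {3}->{}
So after all 3 constraints: D(V) = {}

Answer: {}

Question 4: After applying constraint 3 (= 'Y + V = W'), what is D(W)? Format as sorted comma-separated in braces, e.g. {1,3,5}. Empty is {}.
Answer: {}

Derivation:
Constraint 1 (W < V) on D(W)={3,4,5,7} D(V)={3,4,6,7}: W {3,4,5,7}->{3,4,5}; V {3,4,6,7}->{4,6,7}
Constraint 2 (V + W = Y) on D(V)={4,6,7} D(W)={3,4,5} D(Y)={3,4,5,6,7}: V {4,6,7}->{4}; W {3,4,5}->{3}; Y {3,4,5,6,7}->{7}
Constraint 3 (Y + V = W) on D(Y)={7} D(V)={4} D(W)={3}: Y {7}->{}; V {4}->{}; W {3}->{}
So after constraint 3: D(W) = {}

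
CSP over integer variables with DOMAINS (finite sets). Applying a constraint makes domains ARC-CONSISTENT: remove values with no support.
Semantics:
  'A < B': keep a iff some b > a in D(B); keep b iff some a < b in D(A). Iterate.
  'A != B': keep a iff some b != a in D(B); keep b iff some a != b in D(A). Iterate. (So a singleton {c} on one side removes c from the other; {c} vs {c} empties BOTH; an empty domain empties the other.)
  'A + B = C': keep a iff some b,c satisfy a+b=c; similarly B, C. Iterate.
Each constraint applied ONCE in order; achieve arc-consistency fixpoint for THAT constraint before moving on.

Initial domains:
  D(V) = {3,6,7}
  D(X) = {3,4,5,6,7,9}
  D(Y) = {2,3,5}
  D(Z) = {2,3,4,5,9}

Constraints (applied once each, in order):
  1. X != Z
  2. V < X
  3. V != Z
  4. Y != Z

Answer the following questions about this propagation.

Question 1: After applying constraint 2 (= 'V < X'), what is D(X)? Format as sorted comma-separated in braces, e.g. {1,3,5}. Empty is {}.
Answer: {4,5,6,7,9}

Derivation:
Constraint 1 (X != Z) on D(X)={3,4,5,6,7,9} D(Z)={2,3,4,5,9}: no change
Constraint 2 (V < X) on D(V)={3,6,7} D(X)={3,4,5,6,7,9}: X {3,4,5,6,7,9}->{4,5,6,7,9}
So after constraint 2: D(X) = {4,5,6,7,9}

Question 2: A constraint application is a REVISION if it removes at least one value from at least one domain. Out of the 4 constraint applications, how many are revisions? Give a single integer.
Answer: 1

Derivation:
Constraint 1 (X != Z) on D(X)={3,4,5,6,7,9} D(Z)={2,3,4,5,9}: no change => not a revision
Constraint 2 (V < X) on D(V)={3,6,7} D(X)={3,4,5,6,7,9}: X {3,4,5,6,7,9}->{4,5,6,7,9} => REVISION
Constraint 3 (V != Z) on D(V)={3,6,7} D(Z)={2,3,4,5,9}: no change => not a revision
Constraint 4 (Y != Z) on D(Y)={2,3,5} D(Z)={2,3,4,5,9}: no change => not a revision
Total revisions = 1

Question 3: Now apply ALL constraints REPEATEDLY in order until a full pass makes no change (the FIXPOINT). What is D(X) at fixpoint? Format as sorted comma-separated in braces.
pass 0 (initial): D(X)={3,4,5,6,7,9}
pass 1: X {3,4,5,6,7,9}->{4,5,6,7,9}
pass 2: no change
Fixpoint after 2 passes: D(X) = {4,5,6,7,9}

Answer: {4,5,6,7,9}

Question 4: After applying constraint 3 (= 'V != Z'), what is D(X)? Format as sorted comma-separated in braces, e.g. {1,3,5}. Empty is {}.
Answer: {4,5,6,7,9}

Derivation:
Constraint 1 (X != Z) on D(X)={3,4,5,6,7,9} D(Z)={2,3,4,5,9}: no change
Constraint 2 (V < X) on D(V)={3,6,7} D(X)={3,4,5,6,7,9}: X {3,4,5,6,7,9}->{4,5,6,7,9}
Constraint 3 (V != Z) on D(V)={3,6,7} D(Z)={2,3,4,5,9}: no change
So after constraint 3: D(X) = {4,5,6,7,9}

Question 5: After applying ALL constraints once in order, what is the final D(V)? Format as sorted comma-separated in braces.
Constraint 1 (X != Z) on D(X)={3,4,5,6,7,9} D(Z)={2,3,4,5,9}: no change
Constraint 2 (V < X) on D(V)={3,6,7} D(X)={3,4,5,6,7,9}: X {3,4,5,6,7,9}->{4,5,6,7,9}
Constraint 3 (V != Z) on D(V)={3,6,7} D(Z)={2,3,4,5,9}: no change
Constraint 4 (Y != Z) on D(Y)={2,3,5} D(Z)={2,3,4,5,9}: no change
So after all 4 constraints: D(V) = {3,6,7}

Answer: {3,6,7}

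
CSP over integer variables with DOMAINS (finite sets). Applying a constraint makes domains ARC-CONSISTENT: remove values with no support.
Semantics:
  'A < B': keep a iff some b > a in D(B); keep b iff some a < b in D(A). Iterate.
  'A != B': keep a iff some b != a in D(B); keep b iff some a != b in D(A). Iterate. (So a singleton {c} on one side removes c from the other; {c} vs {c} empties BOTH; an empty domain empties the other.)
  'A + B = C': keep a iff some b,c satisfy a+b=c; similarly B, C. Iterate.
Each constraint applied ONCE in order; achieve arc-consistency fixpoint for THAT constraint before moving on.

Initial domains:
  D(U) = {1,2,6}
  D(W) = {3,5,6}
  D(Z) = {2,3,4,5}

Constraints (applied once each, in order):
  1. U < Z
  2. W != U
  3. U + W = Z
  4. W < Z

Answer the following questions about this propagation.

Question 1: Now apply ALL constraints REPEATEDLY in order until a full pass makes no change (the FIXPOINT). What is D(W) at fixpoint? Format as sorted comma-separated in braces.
Answer: {3}

Derivation:
pass 0 (initial): D(W)={3,5,6}
pass 1: U {1,2,6}->{1,2}; W {3,5,6}->{3}; Z {2,3,4,5}->{4,5}
pass 2: no change
Fixpoint after 2 passes: D(W) = {3}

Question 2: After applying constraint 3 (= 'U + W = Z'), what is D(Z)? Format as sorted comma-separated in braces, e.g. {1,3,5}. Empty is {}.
Constraint 1 (U < Z) on D(U)={1,2,6} D(Z)={2,3,4,5}: U {1,2,6}->{1,2}
Constraint 2 (W != U) on D(W)={3,5,6} D(U)={1,2}: no change
Constraint 3 (U + W = Z) on D(U)={1,2} D(W)={3,5,6} D(Z)={2,3,4,5}: W {3,5,6}->{3}; Z {2,3,4,5}->{4,5}
So after constraint 3: D(Z) = {4,5}

Answer: {4,5}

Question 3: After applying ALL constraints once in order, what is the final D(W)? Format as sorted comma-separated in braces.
Answer: {3}

Derivation:
Constraint 1 (U < Z) on D(U)={1,2,6} D(Z)={2,3,4,5}: U {1,2,6}->{1,2}
Constraint 2 (W != U) on D(W)={3,5,6} D(U)={1,2}: no change
Constraint 3 (U + W = Z) on D(U)={1,2} D(W)={3,5,6} D(Z)={2,3,4,5}: W {3,5,6}->{3}; Z {2,3,4,5}->{4,5}
Constraint 4 (W < Z) on D(W)={3} D(Z)={4,5}: no change
So after all 4 constraints: D(W) = {3}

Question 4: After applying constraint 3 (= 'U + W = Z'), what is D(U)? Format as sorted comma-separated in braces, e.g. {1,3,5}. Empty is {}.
Constraint 1 (U < Z) on D(U)={1,2,6} D(Z)={2,3,4,5}: U {1,2,6}->{1,2}
Constraint 2 (W != U) on D(W)={3,5,6} D(U)={1,2}: no change
Constraint 3 (U + W = Z) on D(U)={1,2} D(W)={3,5,6} D(Z)={2,3,4,5}: W {3,5,6}->{3}; Z {2,3,4,5}->{4,5}
So after constraint 3: D(U) = {1,2}

Answer: {1,2}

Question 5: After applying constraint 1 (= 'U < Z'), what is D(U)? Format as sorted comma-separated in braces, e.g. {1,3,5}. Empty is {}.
Constraint 1 (U < Z) on D(U)={1,2,6} D(Z)={2,3,4,5}: U {1,2,6}->{1,2}
So after constraint 1: D(U) = {1,2}

Answer: {1,2}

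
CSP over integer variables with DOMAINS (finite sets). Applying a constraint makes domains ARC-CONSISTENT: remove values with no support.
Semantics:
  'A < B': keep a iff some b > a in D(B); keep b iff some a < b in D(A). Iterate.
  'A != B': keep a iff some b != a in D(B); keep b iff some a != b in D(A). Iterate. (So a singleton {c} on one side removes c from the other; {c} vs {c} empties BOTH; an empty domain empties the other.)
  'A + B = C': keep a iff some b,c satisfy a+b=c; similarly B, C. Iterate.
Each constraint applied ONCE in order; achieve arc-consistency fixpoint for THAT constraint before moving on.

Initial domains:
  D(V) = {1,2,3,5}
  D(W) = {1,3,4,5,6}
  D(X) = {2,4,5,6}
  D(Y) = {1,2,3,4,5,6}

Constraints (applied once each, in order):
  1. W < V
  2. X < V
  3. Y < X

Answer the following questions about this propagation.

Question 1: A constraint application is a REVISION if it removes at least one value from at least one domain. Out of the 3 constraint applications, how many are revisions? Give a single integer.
Constraint 1 (W < V) on D(W)={1,3,4,5,6} D(V)={1,2,3,5}: W {1,3,4,5,6}->{1,3,4}; V {1,2,3,5}->{2,3,5} => REVISION
Constraint 2 (X < V) on D(X)={2,4,5,6} D(V)={2,3,5}: X {2,4,5,6}->{2,4}; V {2,3,5}->{3,5} => REVISION
Constraint 3 (Y < X) on D(Y)={1,2,3,4,5,6} D(X)={2,4}: Y {1,2,3,4,5,6}->{1,2,3} => REVISION
Total revisions = 3

Answer: 3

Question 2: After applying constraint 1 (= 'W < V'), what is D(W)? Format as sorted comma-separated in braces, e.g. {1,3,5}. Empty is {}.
Constraint 1 (W < V) on D(W)={1,3,4,5,6} D(V)={1,2,3,5}: W {1,3,4,5,6}->{1,3,4}; V {1,2,3,5}->{2,3,5}
So after constraint 1: D(W) = {1,3,4}

Answer: {1,3,4}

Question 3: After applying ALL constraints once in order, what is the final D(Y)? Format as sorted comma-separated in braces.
Answer: {1,2,3}

Derivation:
Constraint 1 (W < V) on D(W)={1,3,4,5,6} D(V)={1,2,3,5}: W {1,3,4,5,6}->{1,3,4}; V {1,2,3,5}->{2,3,5}
Constraint 2 (X < V) on D(X)={2,4,5,6} D(V)={2,3,5}: X {2,4,5,6}->{2,4}; V {2,3,5}->{3,5}
Constraint 3 (Y < X) on D(Y)={1,2,3,4,5,6} D(X)={2,4}: Y {1,2,3,4,5,6}->{1,2,3}
So after all 3 constraints: D(Y) = {1,2,3}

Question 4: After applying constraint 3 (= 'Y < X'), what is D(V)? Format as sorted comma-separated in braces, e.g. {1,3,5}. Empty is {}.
Answer: {3,5}

Derivation:
Constraint 1 (W < V) on D(W)={1,3,4,5,6} D(V)={1,2,3,5}: W {1,3,4,5,6}->{1,3,4}; V {1,2,3,5}->{2,3,5}
Constraint 2 (X < V) on D(X)={2,4,5,6} D(V)={2,3,5}: X {2,4,5,6}->{2,4}; V {2,3,5}->{3,5}
Constraint 3 (Y < X) on D(Y)={1,2,3,4,5,6} D(X)={2,4}: Y {1,2,3,4,5,6}->{1,2,3}
So after constraint 3: D(V) = {3,5}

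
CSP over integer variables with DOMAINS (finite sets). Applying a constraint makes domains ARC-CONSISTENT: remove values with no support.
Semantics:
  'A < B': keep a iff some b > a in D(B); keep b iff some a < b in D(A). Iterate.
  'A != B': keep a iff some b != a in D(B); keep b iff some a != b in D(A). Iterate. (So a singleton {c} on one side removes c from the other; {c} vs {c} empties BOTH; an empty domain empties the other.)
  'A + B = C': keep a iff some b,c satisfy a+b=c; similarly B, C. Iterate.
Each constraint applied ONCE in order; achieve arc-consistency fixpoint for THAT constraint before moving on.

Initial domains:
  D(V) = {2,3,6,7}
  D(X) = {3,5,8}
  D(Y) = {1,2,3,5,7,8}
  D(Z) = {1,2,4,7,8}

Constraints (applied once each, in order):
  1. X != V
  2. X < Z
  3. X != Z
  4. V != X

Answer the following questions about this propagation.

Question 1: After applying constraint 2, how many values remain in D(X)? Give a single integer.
Answer: 2

Derivation:
Constraint 1 (X != V) on D(X)={3,5,8} D(V)={2,3,6,7}: no change
Constraint 2 (X < Z) on D(X)={3,5,8} D(Z)={1,2,4,7,8}: X {3,5,8}->{3,5}; Z {1,2,4,7,8}->{4,7,8}
So after constraint 2: D(X)={3,5}, size = 2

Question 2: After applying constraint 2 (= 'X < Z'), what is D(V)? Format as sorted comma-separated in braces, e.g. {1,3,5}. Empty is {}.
Constraint 1 (X != V) on D(X)={3,5,8} D(V)={2,3,6,7}: no change
Constraint 2 (X < Z) on D(X)={3,5,8} D(Z)={1,2,4,7,8}: X {3,5,8}->{3,5}; Z {1,2,4,7,8}->{4,7,8}
So after constraint 2: D(V) = {2,3,6,7}

Answer: {2,3,6,7}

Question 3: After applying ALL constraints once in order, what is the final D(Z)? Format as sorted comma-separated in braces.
Constraint 1 (X != V) on D(X)={3,5,8} D(V)={2,3,6,7}: no change
Constraint 2 (X < Z) on D(X)={3,5,8} D(Z)={1,2,4,7,8}: X {3,5,8}->{3,5}; Z {1,2,4,7,8}->{4,7,8}
Constraint 3 (X != Z) on D(X)={3,5} D(Z)={4,7,8}: no change
Constraint 4 (V != X) on D(V)={2,3,6,7} D(X)={3,5}: no change
So after all 4 constraints: D(Z) = {4,7,8}

Answer: {4,7,8}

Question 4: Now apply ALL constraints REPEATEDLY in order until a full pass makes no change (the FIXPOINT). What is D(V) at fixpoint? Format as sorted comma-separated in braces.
Answer: {2,3,6,7}

Derivation:
pass 0 (initial): D(V)={2,3,6,7}
pass 1: X {3,5,8}->{3,5}; Z {1,2,4,7,8}->{4,7,8}
pass 2: no change
Fixpoint after 2 passes: D(V) = {2,3,6,7}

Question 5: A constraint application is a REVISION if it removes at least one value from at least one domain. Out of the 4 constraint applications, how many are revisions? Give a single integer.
Answer: 1

Derivation:
Constraint 1 (X != V) on D(X)={3,5,8} D(V)={2,3,6,7}: no change => not a revision
Constraint 2 (X < Z) on D(X)={3,5,8} D(Z)={1,2,4,7,8}: X {3,5,8}->{3,5}; Z {1,2,4,7,8}->{4,7,8} => REVISION
Constraint 3 (X != Z) on D(X)={3,5} D(Z)={4,7,8}: no change => not a revision
Constraint 4 (V != X) on D(V)={2,3,6,7} D(X)={3,5}: no change => not a revision
Total revisions = 1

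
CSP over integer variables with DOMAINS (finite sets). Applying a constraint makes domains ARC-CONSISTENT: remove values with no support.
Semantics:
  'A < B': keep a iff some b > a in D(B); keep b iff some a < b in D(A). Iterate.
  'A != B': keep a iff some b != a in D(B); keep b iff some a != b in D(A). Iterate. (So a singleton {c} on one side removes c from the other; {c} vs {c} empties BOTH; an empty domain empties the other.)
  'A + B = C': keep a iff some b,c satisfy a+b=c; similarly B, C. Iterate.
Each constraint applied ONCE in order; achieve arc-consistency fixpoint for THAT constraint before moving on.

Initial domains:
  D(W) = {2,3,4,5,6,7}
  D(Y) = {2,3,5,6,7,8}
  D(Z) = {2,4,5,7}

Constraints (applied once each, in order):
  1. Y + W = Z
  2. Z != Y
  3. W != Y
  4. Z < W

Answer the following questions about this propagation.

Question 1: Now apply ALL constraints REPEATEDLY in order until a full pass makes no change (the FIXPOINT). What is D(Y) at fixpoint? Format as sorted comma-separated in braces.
Answer: {}

Derivation:
pass 0 (initial): D(Y)={2,3,5,6,7,8}
pass 1: W {2,3,4,5,6,7}->{5}; Y {2,3,5,6,7,8}->{2,3,5}; Z {2,4,5,7}->{4}
pass 2: W {5}->{}; Y {2,3,5}->{}; Z {4}->{}
pass 3: no change
Fixpoint after 3 passes: D(Y) = {}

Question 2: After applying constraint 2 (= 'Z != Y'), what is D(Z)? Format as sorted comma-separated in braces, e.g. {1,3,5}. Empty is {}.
Answer: {4,5,7}

Derivation:
Constraint 1 (Y + W = Z) on D(Y)={2,3,5,6,7,8} D(W)={2,3,4,5,6,7} D(Z)={2,4,5,7}: Y {2,3,5,6,7,8}->{2,3,5}; W {2,3,4,5,6,7}->{2,3,4,5}; Z {2,4,5,7}->{4,5,7}
Constraint 2 (Z != Y) on D(Z)={4,5,7} D(Y)={2,3,5}: no change
So after constraint 2: D(Z) = {4,5,7}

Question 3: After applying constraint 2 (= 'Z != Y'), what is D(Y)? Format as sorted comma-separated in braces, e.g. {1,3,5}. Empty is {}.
Answer: {2,3,5}

Derivation:
Constraint 1 (Y + W = Z) on D(Y)={2,3,5,6,7,8} D(W)={2,3,4,5,6,7} D(Z)={2,4,5,7}: Y {2,3,5,6,7,8}->{2,3,5}; W {2,3,4,5,6,7}->{2,3,4,5}; Z {2,4,5,7}->{4,5,7}
Constraint 2 (Z != Y) on D(Z)={4,5,7} D(Y)={2,3,5}: no change
So after constraint 2: D(Y) = {2,3,5}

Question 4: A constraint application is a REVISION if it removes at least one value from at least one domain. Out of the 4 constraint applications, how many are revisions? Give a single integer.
Constraint 1 (Y + W = Z) on D(Y)={2,3,5,6,7,8} D(W)={2,3,4,5,6,7} D(Z)={2,4,5,7}: Y {2,3,5,6,7,8}->{2,3,5}; W {2,3,4,5,6,7}->{2,3,4,5}; Z {2,4,5,7}->{4,5,7} => REVISION
Constraint 2 (Z != Y) on D(Z)={4,5,7} D(Y)={2,3,5}: no change => not a revision
Constraint 3 (W != Y) on D(W)={2,3,4,5} D(Y)={2,3,5}: no change => not a revision
Constraint 4 (Z < W) on D(Z)={4,5,7} D(W)={2,3,4,5}: Z {4,5,7}->{4}; W {2,3,4,5}->{5} => REVISION
Total revisions = 2

Answer: 2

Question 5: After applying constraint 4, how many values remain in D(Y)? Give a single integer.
Answer: 3

Derivation:
Constraint 1 (Y + W = Z) on D(Y)={2,3,5,6,7,8} D(W)={2,3,4,5,6,7} D(Z)={2,4,5,7}: Y {2,3,5,6,7,8}->{2,3,5}; W {2,3,4,5,6,7}->{2,3,4,5}; Z {2,4,5,7}->{4,5,7}
Constraint 2 (Z != Y) on D(Z)={4,5,7} D(Y)={2,3,5}: no change
Constraint 3 (W != Y) on D(W)={2,3,4,5} D(Y)={2,3,5}: no change
Constraint 4 (Z < W) on D(Z)={4,5,7} D(W)={2,3,4,5}: Z {4,5,7}->{4}; W {2,3,4,5}->{5}
So after constraint 4: D(Y)={2,3,5}, size = 3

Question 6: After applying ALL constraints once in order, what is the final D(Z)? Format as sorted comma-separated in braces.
Answer: {4}

Derivation:
Constraint 1 (Y + W = Z) on D(Y)={2,3,5,6,7,8} D(W)={2,3,4,5,6,7} D(Z)={2,4,5,7}: Y {2,3,5,6,7,8}->{2,3,5}; W {2,3,4,5,6,7}->{2,3,4,5}; Z {2,4,5,7}->{4,5,7}
Constraint 2 (Z != Y) on D(Z)={4,5,7} D(Y)={2,3,5}: no change
Constraint 3 (W != Y) on D(W)={2,3,4,5} D(Y)={2,3,5}: no change
Constraint 4 (Z < W) on D(Z)={4,5,7} D(W)={2,3,4,5}: Z {4,5,7}->{4}; W {2,3,4,5}->{5}
So after all 4 constraints: D(Z) = {4}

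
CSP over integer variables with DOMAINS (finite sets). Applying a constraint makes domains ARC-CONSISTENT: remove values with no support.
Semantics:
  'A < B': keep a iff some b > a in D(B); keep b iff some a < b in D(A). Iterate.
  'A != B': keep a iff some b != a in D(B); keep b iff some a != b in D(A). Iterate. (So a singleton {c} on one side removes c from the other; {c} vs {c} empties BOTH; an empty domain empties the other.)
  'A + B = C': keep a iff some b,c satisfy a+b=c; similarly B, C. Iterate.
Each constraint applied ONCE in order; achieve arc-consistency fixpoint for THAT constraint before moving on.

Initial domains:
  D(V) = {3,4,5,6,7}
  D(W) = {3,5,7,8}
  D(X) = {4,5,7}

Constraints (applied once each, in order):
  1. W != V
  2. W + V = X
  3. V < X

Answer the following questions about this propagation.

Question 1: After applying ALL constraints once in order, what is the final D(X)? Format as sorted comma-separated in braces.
Answer: {7}

Derivation:
Constraint 1 (W != V) on D(W)={3,5,7,8} D(V)={3,4,5,6,7}: no change
Constraint 2 (W + V = X) on D(W)={3,5,7,8} D(V)={3,4,5,6,7} D(X)={4,5,7}: W {3,5,7,8}->{3}; V {3,4,5,6,7}->{4}; X {4,5,7}->{7}
Constraint 3 (V < X) on D(V)={4} D(X)={7}: no change
So after all 3 constraints: D(X) = {7}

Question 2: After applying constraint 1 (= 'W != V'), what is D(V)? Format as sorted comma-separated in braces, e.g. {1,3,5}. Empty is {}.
Answer: {3,4,5,6,7}

Derivation:
Constraint 1 (W != V) on D(W)={3,5,7,8} D(V)={3,4,5,6,7}: no change
So after constraint 1: D(V) = {3,4,5,6,7}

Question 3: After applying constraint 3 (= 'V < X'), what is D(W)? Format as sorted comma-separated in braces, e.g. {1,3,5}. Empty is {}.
Constraint 1 (W != V) on D(W)={3,5,7,8} D(V)={3,4,5,6,7}: no change
Constraint 2 (W + V = X) on D(W)={3,5,7,8} D(V)={3,4,5,6,7} D(X)={4,5,7}: W {3,5,7,8}->{3}; V {3,4,5,6,7}->{4}; X {4,5,7}->{7}
Constraint 3 (V < X) on D(V)={4} D(X)={7}: no change
So after constraint 3: D(W) = {3}

Answer: {3}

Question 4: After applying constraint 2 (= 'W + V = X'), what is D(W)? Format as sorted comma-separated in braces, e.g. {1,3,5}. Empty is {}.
Constraint 1 (W != V) on D(W)={3,5,7,8} D(V)={3,4,5,6,7}: no change
Constraint 2 (W + V = X) on D(W)={3,5,7,8} D(V)={3,4,5,6,7} D(X)={4,5,7}: W {3,5,7,8}->{3}; V {3,4,5,6,7}->{4}; X {4,5,7}->{7}
So after constraint 2: D(W) = {3}

Answer: {3}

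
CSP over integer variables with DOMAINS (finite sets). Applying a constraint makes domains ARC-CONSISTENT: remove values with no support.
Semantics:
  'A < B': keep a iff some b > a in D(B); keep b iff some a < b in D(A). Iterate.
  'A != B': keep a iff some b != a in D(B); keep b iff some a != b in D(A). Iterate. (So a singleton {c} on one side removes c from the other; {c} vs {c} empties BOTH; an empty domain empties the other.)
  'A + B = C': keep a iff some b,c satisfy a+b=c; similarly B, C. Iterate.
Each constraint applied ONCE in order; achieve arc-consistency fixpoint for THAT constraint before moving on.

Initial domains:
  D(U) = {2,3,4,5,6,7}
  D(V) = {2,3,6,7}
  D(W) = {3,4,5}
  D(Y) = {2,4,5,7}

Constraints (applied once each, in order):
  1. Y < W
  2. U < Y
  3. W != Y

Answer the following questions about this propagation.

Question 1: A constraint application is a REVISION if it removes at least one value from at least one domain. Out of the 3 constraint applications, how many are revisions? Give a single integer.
Constraint 1 (Y < W) on D(Y)={2,4,5,7} D(W)={3,4,5}: Y {2,4,5,7}->{2,4} => REVISION
Constraint 2 (U < Y) on D(U)={2,3,4,5,6,7} D(Y)={2,4}: U {2,3,4,5,6,7}->{2,3}; Y {2,4}->{4} => REVISION
Constraint 3 (W != Y) on D(W)={3,4,5} D(Y)={4}: W {3,4,5}->{3,5} => REVISION
Total revisions = 3

Answer: 3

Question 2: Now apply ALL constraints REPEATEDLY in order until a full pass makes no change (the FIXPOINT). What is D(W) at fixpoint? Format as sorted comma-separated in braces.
pass 0 (initial): D(W)={3,4,5}
pass 1: U {2,3,4,5,6,7}->{2,3}; W {3,4,5}->{3,5}; Y {2,4,5,7}->{4}
pass 2: W {3,5}->{5}
pass 3: no change
Fixpoint after 3 passes: D(W) = {5}

Answer: {5}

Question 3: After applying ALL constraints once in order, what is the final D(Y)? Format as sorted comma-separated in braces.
Constraint 1 (Y < W) on D(Y)={2,4,5,7} D(W)={3,4,5}: Y {2,4,5,7}->{2,4}
Constraint 2 (U < Y) on D(U)={2,3,4,5,6,7} D(Y)={2,4}: U {2,3,4,5,6,7}->{2,3}; Y {2,4}->{4}
Constraint 3 (W != Y) on D(W)={3,4,5} D(Y)={4}: W {3,4,5}->{3,5}
So after all 3 constraints: D(Y) = {4}

Answer: {4}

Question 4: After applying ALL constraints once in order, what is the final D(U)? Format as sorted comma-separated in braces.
Answer: {2,3}

Derivation:
Constraint 1 (Y < W) on D(Y)={2,4,5,7} D(W)={3,4,5}: Y {2,4,5,7}->{2,4}
Constraint 2 (U < Y) on D(U)={2,3,4,5,6,7} D(Y)={2,4}: U {2,3,4,5,6,7}->{2,3}; Y {2,4}->{4}
Constraint 3 (W != Y) on D(W)={3,4,5} D(Y)={4}: W {3,4,5}->{3,5}
So after all 3 constraints: D(U) = {2,3}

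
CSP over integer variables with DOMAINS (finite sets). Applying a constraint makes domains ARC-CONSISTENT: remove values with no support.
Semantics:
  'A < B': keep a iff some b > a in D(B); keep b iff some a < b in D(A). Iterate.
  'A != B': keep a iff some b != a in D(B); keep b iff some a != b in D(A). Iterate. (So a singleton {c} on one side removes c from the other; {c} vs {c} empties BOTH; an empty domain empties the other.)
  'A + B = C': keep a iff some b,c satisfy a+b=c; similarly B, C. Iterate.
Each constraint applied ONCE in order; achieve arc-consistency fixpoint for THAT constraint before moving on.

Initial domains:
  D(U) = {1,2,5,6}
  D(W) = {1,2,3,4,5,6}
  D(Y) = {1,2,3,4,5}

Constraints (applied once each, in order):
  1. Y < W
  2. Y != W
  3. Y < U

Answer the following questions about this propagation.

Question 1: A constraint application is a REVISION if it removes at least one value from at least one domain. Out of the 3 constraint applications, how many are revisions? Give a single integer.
Answer: 2

Derivation:
Constraint 1 (Y < W) on D(Y)={1,2,3,4,5} D(W)={1,2,3,4,5,6}: W {1,2,3,4,5,6}->{2,3,4,5,6} => REVISION
Constraint 2 (Y != W) on D(Y)={1,2,3,4,5} D(W)={2,3,4,5,6}: no change => not a revision
Constraint 3 (Y < U) on D(Y)={1,2,3,4,5} D(U)={1,2,5,6}: U {1,2,5,6}->{2,5,6} => REVISION
Total revisions = 2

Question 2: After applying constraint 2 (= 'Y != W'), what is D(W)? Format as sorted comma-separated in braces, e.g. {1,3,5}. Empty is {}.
Constraint 1 (Y < W) on D(Y)={1,2,3,4,5} D(W)={1,2,3,4,5,6}: W {1,2,3,4,5,6}->{2,3,4,5,6}
Constraint 2 (Y != W) on D(Y)={1,2,3,4,5} D(W)={2,3,4,5,6}: no change
So after constraint 2: D(W) = {2,3,4,5,6}

Answer: {2,3,4,5,6}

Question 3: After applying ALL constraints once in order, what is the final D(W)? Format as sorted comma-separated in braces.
Answer: {2,3,4,5,6}

Derivation:
Constraint 1 (Y < W) on D(Y)={1,2,3,4,5} D(W)={1,2,3,4,5,6}: W {1,2,3,4,5,6}->{2,3,4,5,6}
Constraint 2 (Y != W) on D(Y)={1,2,3,4,5} D(W)={2,3,4,5,6}: no change
Constraint 3 (Y < U) on D(Y)={1,2,3,4,5} D(U)={1,2,5,6}: U {1,2,5,6}->{2,5,6}
So after all 3 constraints: D(W) = {2,3,4,5,6}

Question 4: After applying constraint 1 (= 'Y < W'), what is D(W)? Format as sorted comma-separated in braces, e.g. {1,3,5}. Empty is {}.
Constraint 1 (Y < W) on D(Y)={1,2,3,4,5} D(W)={1,2,3,4,5,6}: W {1,2,3,4,5,6}->{2,3,4,5,6}
So after constraint 1: D(W) = {2,3,4,5,6}

Answer: {2,3,4,5,6}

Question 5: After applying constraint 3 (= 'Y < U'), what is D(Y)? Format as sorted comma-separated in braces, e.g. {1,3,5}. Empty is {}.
Answer: {1,2,3,4,5}

Derivation:
Constraint 1 (Y < W) on D(Y)={1,2,3,4,5} D(W)={1,2,3,4,5,6}: W {1,2,3,4,5,6}->{2,3,4,5,6}
Constraint 2 (Y != W) on D(Y)={1,2,3,4,5} D(W)={2,3,4,5,6}: no change
Constraint 3 (Y < U) on D(Y)={1,2,3,4,5} D(U)={1,2,5,6}: U {1,2,5,6}->{2,5,6}
So after constraint 3: D(Y) = {1,2,3,4,5}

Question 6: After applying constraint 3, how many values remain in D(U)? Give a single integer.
Answer: 3

Derivation:
Constraint 1 (Y < W) on D(Y)={1,2,3,4,5} D(W)={1,2,3,4,5,6}: W {1,2,3,4,5,6}->{2,3,4,5,6}
Constraint 2 (Y != W) on D(Y)={1,2,3,4,5} D(W)={2,3,4,5,6}: no change
Constraint 3 (Y < U) on D(Y)={1,2,3,4,5} D(U)={1,2,5,6}: U {1,2,5,6}->{2,5,6}
So after constraint 3: D(U)={2,5,6}, size = 3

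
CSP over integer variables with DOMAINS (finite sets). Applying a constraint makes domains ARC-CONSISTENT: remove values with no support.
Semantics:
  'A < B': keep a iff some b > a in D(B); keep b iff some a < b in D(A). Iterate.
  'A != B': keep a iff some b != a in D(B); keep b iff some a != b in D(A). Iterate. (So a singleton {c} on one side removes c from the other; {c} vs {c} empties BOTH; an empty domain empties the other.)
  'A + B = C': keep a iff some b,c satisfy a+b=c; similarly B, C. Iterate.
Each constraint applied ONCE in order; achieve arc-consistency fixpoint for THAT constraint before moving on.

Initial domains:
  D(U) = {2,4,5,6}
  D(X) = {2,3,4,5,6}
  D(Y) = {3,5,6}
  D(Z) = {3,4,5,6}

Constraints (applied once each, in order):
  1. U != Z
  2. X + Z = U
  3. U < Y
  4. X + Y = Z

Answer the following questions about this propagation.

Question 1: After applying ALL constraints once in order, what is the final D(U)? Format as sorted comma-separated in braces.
Answer: {5}

Derivation:
Constraint 1 (U != Z) on D(U)={2,4,5,6} D(Z)={3,4,5,6}: no change
Constraint 2 (X + Z = U) on D(X)={2,3,4,5,6} D(Z)={3,4,5,6} D(U)={2,4,5,6}: X {2,3,4,5,6}->{2,3}; Z {3,4,5,6}->{3,4}; U {2,4,5,6}->{5,6}
Constraint 3 (U < Y) on D(U)={5,6} D(Y)={3,5,6}: U {5,6}->{5}; Y {3,5,6}->{6}
Constraint 4 (X + Y = Z) on D(X)={2,3} D(Y)={6} D(Z)={3,4}: X {2,3}->{}; Y {6}->{}; Z {3,4}->{}
So after all 4 constraints: D(U) = {5}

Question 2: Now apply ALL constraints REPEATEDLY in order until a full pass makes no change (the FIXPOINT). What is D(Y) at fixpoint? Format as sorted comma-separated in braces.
Answer: {}

Derivation:
pass 0 (initial): D(Y)={3,5,6}
pass 1: U {2,4,5,6}->{5}; X {2,3,4,5,6}->{}; Y {3,5,6}->{}; Z {3,4,5,6}->{}
pass 2: U {5}->{}
pass 3: no change
Fixpoint after 3 passes: D(Y) = {}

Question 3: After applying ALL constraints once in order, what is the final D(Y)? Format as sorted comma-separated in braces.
Answer: {}

Derivation:
Constraint 1 (U != Z) on D(U)={2,4,5,6} D(Z)={3,4,5,6}: no change
Constraint 2 (X + Z = U) on D(X)={2,3,4,5,6} D(Z)={3,4,5,6} D(U)={2,4,5,6}: X {2,3,4,5,6}->{2,3}; Z {3,4,5,6}->{3,4}; U {2,4,5,6}->{5,6}
Constraint 3 (U < Y) on D(U)={5,6} D(Y)={3,5,6}: U {5,6}->{5}; Y {3,5,6}->{6}
Constraint 4 (X + Y = Z) on D(X)={2,3} D(Y)={6} D(Z)={3,4}: X {2,3}->{}; Y {6}->{}; Z {3,4}->{}
So after all 4 constraints: D(Y) = {}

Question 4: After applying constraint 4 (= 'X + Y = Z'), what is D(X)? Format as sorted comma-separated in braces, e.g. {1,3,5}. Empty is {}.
Answer: {}

Derivation:
Constraint 1 (U != Z) on D(U)={2,4,5,6} D(Z)={3,4,5,6}: no change
Constraint 2 (X + Z = U) on D(X)={2,3,4,5,6} D(Z)={3,4,5,6} D(U)={2,4,5,6}: X {2,3,4,5,6}->{2,3}; Z {3,4,5,6}->{3,4}; U {2,4,5,6}->{5,6}
Constraint 3 (U < Y) on D(U)={5,6} D(Y)={3,5,6}: U {5,6}->{5}; Y {3,5,6}->{6}
Constraint 4 (X + Y = Z) on D(X)={2,3} D(Y)={6} D(Z)={3,4}: X {2,3}->{}; Y {6}->{}; Z {3,4}->{}
So after constraint 4: D(X) = {}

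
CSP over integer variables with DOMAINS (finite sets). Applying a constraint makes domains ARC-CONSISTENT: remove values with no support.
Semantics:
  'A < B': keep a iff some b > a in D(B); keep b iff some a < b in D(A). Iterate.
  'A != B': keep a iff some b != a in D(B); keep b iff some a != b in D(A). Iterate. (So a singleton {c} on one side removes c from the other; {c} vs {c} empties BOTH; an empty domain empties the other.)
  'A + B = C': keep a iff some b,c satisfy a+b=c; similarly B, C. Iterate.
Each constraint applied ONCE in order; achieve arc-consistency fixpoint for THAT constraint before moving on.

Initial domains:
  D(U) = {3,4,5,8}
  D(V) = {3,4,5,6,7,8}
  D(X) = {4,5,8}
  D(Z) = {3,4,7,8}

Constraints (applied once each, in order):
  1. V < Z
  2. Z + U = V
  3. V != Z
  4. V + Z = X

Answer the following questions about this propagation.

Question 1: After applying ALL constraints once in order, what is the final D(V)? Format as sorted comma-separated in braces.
Constraint 1 (V < Z) on D(V)={3,4,5,6,7,8} D(Z)={3,4,7,8}: V {3,4,5,6,7,8}->{3,4,5,6,7}; Z {3,4,7,8}->{4,7,8}
Constraint 2 (Z + U = V) on D(Z)={4,7,8} D(U)={3,4,5,8} D(V)={3,4,5,6,7}: Z {4,7,8}->{4}; U {3,4,5,8}->{3}; V {3,4,5,6,7}->{7}
Constraint 3 (V != Z) on D(V)={7} D(Z)={4}: no change
Constraint 4 (V + Z = X) on D(V)={7} D(Z)={4} D(X)={4,5,8}: V {7}->{}; Z {4}->{}; X {4,5,8}->{}
So after all 4 constraints: D(V) = {}

Answer: {}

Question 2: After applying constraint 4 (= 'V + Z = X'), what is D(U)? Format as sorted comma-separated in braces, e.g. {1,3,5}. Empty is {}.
Constraint 1 (V < Z) on D(V)={3,4,5,6,7,8} D(Z)={3,4,7,8}: V {3,4,5,6,7,8}->{3,4,5,6,7}; Z {3,4,7,8}->{4,7,8}
Constraint 2 (Z + U = V) on D(Z)={4,7,8} D(U)={3,4,5,8} D(V)={3,4,5,6,7}: Z {4,7,8}->{4}; U {3,4,5,8}->{3}; V {3,4,5,6,7}->{7}
Constraint 3 (V != Z) on D(V)={7} D(Z)={4}: no change
Constraint 4 (V + Z = X) on D(V)={7} D(Z)={4} D(X)={4,5,8}: V {7}->{}; Z {4}->{}; X {4,5,8}->{}
So after constraint 4: D(U) = {3}

Answer: {3}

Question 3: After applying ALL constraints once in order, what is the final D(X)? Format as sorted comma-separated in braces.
Answer: {}

Derivation:
Constraint 1 (V < Z) on D(V)={3,4,5,6,7,8} D(Z)={3,4,7,8}: V {3,4,5,6,7,8}->{3,4,5,6,7}; Z {3,4,7,8}->{4,7,8}
Constraint 2 (Z + U = V) on D(Z)={4,7,8} D(U)={3,4,5,8} D(V)={3,4,5,6,7}: Z {4,7,8}->{4}; U {3,4,5,8}->{3}; V {3,4,5,6,7}->{7}
Constraint 3 (V != Z) on D(V)={7} D(Z)={4}: no change
Constraint 4 (V + Z = X) on D(V)={7} D(Z)={4} D(X)={4,5,8}: V {7}->{}; Z {4}->{}; X {4,5,8}->{}
So after all 4 constraints: D(X) = {}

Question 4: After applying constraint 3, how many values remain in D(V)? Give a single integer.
Constraint 1 (V < Z) on D(V)={3,4,5,6,7,8} D(Z)={3,4,7,8}: V {3,4,5,6,7,8}->{3,4,5,6,7}; Z {3,4,7,8}->{4,7,8}
Constraint 2 (Z + U = V) on D(Z)={4,7,8} D(U)={3,4,5,8} D(V)={3,4,5,6,7}: Z {4,7,8}->{4}; U {3,4,5,8}->{3}; V {3,4,5,6,7}->{7}
Constraint 3 (V != Z) on D(V)={7} D(Z)={4}: no change
So after constraint 3: D(V)={7}, size = 1

Answer: 1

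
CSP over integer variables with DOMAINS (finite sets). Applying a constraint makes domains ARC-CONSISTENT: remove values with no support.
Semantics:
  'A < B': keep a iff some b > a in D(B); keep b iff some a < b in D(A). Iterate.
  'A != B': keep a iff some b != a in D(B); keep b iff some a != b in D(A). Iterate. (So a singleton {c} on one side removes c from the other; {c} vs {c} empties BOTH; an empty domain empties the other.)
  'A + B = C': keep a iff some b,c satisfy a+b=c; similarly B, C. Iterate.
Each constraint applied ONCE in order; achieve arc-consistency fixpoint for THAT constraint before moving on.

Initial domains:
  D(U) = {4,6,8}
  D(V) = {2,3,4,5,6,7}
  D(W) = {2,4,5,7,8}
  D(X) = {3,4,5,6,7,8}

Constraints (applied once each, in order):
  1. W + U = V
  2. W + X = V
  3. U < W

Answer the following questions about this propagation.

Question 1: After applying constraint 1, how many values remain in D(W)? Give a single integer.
Answer: 1

Derivation:
Constraint 1 (W + U = V) on D(W)={2,4,5,7,8} D(U)={4,6,8} D(V)={2,3,4,5,6,7}: W {2,4,5,7,8}->{2}; U {4,6,8}->{4}; V {2,3,4,5,6,7}->{6}
So after constraint 1: D(W)={2}, size = 1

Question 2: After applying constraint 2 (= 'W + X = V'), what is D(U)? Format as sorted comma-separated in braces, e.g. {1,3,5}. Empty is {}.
Constraint 1 (W + U = V) on D(W)={2,4,5,7,8} D(U)={4,6,8} D(V)={2,3,4,5,6,7}: W {2,4,5,7,8}->{2}; U {4,6,8}->{4}; V {2,3,4,5,6,7}->{6}
Constraint 2 (W + X = V) on D(W)={2} D(X)={3,4,5,6,7,8} D(V)={6}: X {3,4,5,6,7,8}->{4}
So after constraint 2: D(U) = {4}

Answer: {4}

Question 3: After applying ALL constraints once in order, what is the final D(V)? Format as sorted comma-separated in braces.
Constraint 1 (W + U = V) on D(W)={2,4,5,7,8} D(U)={4,6,8} D(V)={2,3,4,5,6,7}: W {2,4,5,7,8}->{2}; U {4,6,8}->{4}; V {2,3,4,5,6,7}->{6}
Constraint 2 (W + X = V) on D(W)={2} D(X)={3,4,5,6,7,8} D(V)={6}: X {3,4,5,6,7,8}->{4}
Constraint 3 (U < W) on D(U)={4} D(W)={2}: U {4}->{}; W {2}->{}
So after all 3 constraints: D(V) = {6}

Answer: {6}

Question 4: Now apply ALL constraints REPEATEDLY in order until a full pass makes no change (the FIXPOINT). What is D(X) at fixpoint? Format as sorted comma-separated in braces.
Answer: {}

Derivation:
pass 0 (initial): D(X)={3,4,5,6,7,8}
pass 1: U {4,6,8}->{}; V {2,3,4,5,6,7}->{6}; W {2,4,5,7,8}->{}; X {3,4,5,6,7,8}->{4}
pass 2: V {6}->{}; X {4}->{}
pass 3: no change
Fixpoint after 3 passes: D(X) = {}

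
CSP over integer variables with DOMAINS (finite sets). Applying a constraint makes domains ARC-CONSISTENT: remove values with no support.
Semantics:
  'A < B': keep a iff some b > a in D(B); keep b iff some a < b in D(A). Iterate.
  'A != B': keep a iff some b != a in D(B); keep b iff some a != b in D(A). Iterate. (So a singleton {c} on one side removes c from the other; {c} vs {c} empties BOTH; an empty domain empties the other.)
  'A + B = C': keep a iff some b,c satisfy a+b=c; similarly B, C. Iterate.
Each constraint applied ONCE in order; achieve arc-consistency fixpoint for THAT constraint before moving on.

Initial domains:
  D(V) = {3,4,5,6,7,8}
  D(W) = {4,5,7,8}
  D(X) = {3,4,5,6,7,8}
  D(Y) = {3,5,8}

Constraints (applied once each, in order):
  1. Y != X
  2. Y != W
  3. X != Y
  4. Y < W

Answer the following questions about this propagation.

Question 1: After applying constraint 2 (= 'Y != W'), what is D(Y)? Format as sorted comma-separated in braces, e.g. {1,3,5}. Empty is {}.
Constraint 1 (Y != X) on D(Y)={3,5,8} D(X)={3,4,5,6,7,8}: no change
Constraint 2 (Y != W) on D(Y)={3,5,8} D(W)={4,5,7,8}: no change
So after constraint 2: D(Y) = {3,5,8}

Answer: {3,5,8}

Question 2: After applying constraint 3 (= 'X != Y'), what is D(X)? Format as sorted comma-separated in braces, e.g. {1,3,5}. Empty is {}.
Answer: {3,4,5,6,7,8}

Derivation:
Constraint 1 (Y != X) on D(Y)={3,5,8} D(X)={3,4,5,6,7,8}: no change
Constraint 2 (Y != W) on D(Y)={3,5,8} D(W)={4,5,7,8}: no change
Constraint 3 (X != Y) on D(X)={3,4,5,6,7,8} D(Y)={3,5,8}: no change
So after constraint 3: D(X) = {3,4,5,6,7,8}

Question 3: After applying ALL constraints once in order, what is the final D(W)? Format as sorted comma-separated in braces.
Constraint 1 (Y != X) on D(Y)={3,5,8} D(X)={3,4,5,6,7,8}: no change
Constraint 2 (Y != W) on D(Y)={3,5,8} D(W)={4,5,7,8}: no change
Constraint 3 (X != Y) on D(X)={3,4,5,6,7,8} D(Y)={3,5,8}: no change
Constraint 4 (Y < W) on D(Y)={3,5,8} D(W)={4,5,7,8}: Y {3,5,8}->{3,5}
So after all 4 constraints: D(W) = {4,5,7,8}

Answer: {4,5,7,8}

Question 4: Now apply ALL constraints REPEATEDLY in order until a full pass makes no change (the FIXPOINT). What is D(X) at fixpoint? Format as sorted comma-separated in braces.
pass 0 (initial): D(X)={3,4,5,6,7,8}
pass 1: Y {3,5,8}->{3,5}
pass 2: no change
Fixpoint after 2 passes: D(X) = {3,4,5,6,7,8}

Answer: {3,4,5,6,7,8}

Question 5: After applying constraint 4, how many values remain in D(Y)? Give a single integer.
Answer: 2

Derivation:
Constraint 1 (Y != X) on D(Y)={3,5,8} D(X)={3,4,5,6,7,8}: no change
Constraint 2 (Y != W) on D(Y)={3,5,8} D(W)={4,5,7,8}: no change
Constraint 3 (X != Y) on D(X)={3,4,5,6,7,8} D(Y)={3,5,8}: no change
Constraint 4 (Y < W) on D(Y)={3,5,8} D(W)={4,5,7,8}: Y {3,5,8}->{3,5}
So after constraint 4: D(Y)={3,5}, size = 2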